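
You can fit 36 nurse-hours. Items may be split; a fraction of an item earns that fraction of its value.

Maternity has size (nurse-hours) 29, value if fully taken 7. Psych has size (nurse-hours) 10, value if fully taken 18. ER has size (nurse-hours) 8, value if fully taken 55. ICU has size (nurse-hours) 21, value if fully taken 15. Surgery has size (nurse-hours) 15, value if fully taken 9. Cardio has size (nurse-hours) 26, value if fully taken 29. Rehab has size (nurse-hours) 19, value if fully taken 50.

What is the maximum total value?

Sort by value density: ER 55/8≈6.88, Rehab 50/19≈2.63, Psych 18/10≈1.8, Cardio 29/26≈1.12, ICU 15/21≈0.714, Surgery 9/15≈0.6, Maternity 7/29≈0.241.
ER: take in full, 8 nurse-hours for value 55 ; 28 left.
Rehab: take in full, 19 nurse-hours for value 50 ; 9 left.
Fill the last 9 nurse-hours with part of Psych: 9/10 of it earns 16.2.
Total value = 121.2.

121.2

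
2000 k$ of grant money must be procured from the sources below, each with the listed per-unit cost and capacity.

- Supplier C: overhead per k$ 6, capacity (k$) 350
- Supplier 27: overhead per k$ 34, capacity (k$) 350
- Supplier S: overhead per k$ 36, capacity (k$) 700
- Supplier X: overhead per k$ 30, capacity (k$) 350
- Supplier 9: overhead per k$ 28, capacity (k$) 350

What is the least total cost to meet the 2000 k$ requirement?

Fill from the cheapest source first.
Supplier C at 6: take all 350 k$ — 1650 still needed.
Take 350 from Supplier 9 at 28 — need 1300 more.
Supplier X at 30: take all 350 k$ — 950 still needed.
Take 350 from Supplier 27 at 34 — need 600 more.
Supplier S at 36: take 600 of its 700 — requirement met.
Cost = 350×6 + 350×28 + 350×30 + 350×34 + 600×36 = 55900.

55900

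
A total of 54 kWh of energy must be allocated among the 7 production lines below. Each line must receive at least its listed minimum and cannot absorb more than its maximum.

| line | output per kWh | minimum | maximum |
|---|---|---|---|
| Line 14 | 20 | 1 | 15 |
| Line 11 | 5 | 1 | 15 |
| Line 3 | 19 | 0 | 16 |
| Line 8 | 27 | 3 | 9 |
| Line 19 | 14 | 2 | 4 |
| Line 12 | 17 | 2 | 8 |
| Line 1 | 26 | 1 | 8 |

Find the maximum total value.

1139

Meeting every minimum uses 1+1+0+3+2+2+1 = 10 kWh, leaving 44.
Order the production lines by output per kWh: Line 8 27 > Line 1 26 > Line 14 20 > Line 3 19 > Line 12 17 > Line 19 14 > Line 11 5.
Line 8 takes 6 more to reach its cap of 9 → 38 left.
Line 1: +7 to 8 (cap) → 31 left.
Line 14: +14 to 15 (cap) → 17 left.
Give Line 3 16 more to hit its cap of 16 → 1 left.
Only 1 left; Line 12 takes them to reach 3.
Total = 20×15 + 5×1 + 19×16 + 27×9 + 14×2 + 17×3 + 26×8 = 1139.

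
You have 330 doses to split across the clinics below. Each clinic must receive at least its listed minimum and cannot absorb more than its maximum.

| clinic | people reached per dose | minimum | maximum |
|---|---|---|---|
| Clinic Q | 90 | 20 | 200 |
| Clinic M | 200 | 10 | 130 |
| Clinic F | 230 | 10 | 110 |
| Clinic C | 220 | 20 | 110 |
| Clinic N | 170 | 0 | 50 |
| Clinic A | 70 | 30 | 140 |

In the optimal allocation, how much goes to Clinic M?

60

Meeting every minimum uses 20+10+10+20+0+30 = 90 doses, leaving 240.
Rank by people reached per dose: Clinic F 230 > Clinic C 220 > Clinic M 200 > Clinic N 170 > Clinic Q 90 > Clinic A 70.
Clinic F takes 100 more to reach its cap of 110 ; 140 left.
Give Clinic C 90 more to hit its cap of 110 ; 50 left.
Clinic M has room for 120 more but only 50 remain, so it gets 60.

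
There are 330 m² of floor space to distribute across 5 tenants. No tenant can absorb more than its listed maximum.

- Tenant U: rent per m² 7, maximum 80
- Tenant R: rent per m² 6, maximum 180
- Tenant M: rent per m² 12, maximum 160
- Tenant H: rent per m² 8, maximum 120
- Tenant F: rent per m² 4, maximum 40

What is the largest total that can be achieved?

Highest rent per m² first: Tenant M 12 > Tenant H 8 > Tenant U 7 > Tenant R 6 > Tenant F 4.
Give Tenant M 160 to hit its cap of 160 — 170 left.
Give Tenant H 120 to hit its cap of 120 — 50 left.
Only 50 left; Tenant U takes them to reach 50.
Total = 7×50 + 12×160 + 8×120 = 3230.

3230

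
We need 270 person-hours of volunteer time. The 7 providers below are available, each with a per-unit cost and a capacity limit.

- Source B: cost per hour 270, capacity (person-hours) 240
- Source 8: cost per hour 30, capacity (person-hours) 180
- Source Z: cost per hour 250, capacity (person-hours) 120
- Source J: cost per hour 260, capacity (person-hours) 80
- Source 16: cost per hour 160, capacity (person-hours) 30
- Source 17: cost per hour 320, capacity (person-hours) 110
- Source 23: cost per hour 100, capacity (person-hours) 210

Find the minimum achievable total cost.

Cheapest first:
Source 8 at 30: take all 180 person-hours — 90 still needed.
Source 23 (100): take the remaining 90 — done.
Source 16, Source Z, Source J, Source B, Source 17: unused.
Cost = 180×30 + 90×100 = 14400.

14400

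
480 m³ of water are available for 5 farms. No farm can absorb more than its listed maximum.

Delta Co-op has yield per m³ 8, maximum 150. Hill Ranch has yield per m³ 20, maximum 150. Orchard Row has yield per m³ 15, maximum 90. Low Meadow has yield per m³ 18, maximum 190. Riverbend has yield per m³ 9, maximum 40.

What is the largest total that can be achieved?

8210

Highest yield per m³ first: Hill Ranch 20 > Low Meadow 18 > Orchard Row 15 > Riverbend 9 > Delta Co-op 8.
Hill Ranch: +150 to 150 (cap) ; 330 left.
Low Meadow: +190 to 190 (cap) ; 140 left.
Orchard Row takes 90 to reach its cap of 90 ; 50 left.
Give Riverbend 40 to hit its cap of 40 ; 10 left.
Only 10 left; Delta Co-op takes them to reach 10.
Total = 8×10 + 20×150 + 15×90 + 18×190 + 9×40 = 8210.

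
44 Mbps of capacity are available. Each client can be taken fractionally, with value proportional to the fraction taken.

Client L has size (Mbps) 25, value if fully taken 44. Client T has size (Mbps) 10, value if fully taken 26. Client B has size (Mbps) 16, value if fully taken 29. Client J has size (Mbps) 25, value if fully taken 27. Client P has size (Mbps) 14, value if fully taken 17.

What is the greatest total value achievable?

86.68

Sort by value density: Client T 26/10≈2.6, Client B 29/16≈1.81, Client L 44/25≈1.76, Client P 17/14≈1.21, Client J 27/25≈1.08.
All 10 Mbps of Client T fit (value 26) ; 34 remain.
Client B: take in full, 16 Mbps for value 29 ; 18 left.
18 Mbps left: a 18/25 share of Client L gives 44×18/25 = 31.68.
Total value = 86.68.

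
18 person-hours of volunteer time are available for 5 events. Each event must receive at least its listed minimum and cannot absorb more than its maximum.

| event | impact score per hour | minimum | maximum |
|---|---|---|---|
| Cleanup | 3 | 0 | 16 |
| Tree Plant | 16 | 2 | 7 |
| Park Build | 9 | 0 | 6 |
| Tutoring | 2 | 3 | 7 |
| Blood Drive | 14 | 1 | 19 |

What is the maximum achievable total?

Meeting every minimum uses 0+2+0+3+1 = 6 person-hours, leaving 12.
Highest impact score per hour first: Tree Plant 16 > Blood Drive 14 > Park Build 9 > Cleanup 3 > Tutoring 2.
Tree Plant takes 5 more to reach its cap of 7 ; 7 left.
Blood Drive: +7 (room for 18) → 8. Pool exhausted.
Total = 16×7 + 2×3 + 14×8 = 230.

230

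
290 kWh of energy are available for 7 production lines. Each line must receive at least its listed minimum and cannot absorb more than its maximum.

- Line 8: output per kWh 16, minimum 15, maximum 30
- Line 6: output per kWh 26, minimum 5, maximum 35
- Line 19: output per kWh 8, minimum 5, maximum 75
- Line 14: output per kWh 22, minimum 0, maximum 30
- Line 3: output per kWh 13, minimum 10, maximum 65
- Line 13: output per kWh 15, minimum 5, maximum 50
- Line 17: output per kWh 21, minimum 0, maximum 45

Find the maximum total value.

Meeting every minimum uses 15+5+5+0+10+5+0 = 40 kWh, leaving 250.
Order the production lines by output per kWh: Line 6 26 > Line 14 22 > Line 17 21 > Line 8 16 > Line 13 15 > Line 3 13 > Line 19 8.
Line 6 takes 30 more to reach its cap of 35 — 220 left.
Line 14: +30 to 30 (cap) — 190 left.
Line 17 takes 45 more to reach its cap of 45 — 145 left.
Give Line 8 15 more to hit its cap of 30 — 130 left.
Line 13: +45 to 50 (cap) — 85 left.
Give Line 3 55 more to hit its cap of 65 — 30 left.
Line 19: +30 (room for 70) → 35. Pool exhausted.
Total = 16×30 + 26×35 + 8×35 + 22×30 + 13×65 + 15×50 + 21×45 = 4870.

4870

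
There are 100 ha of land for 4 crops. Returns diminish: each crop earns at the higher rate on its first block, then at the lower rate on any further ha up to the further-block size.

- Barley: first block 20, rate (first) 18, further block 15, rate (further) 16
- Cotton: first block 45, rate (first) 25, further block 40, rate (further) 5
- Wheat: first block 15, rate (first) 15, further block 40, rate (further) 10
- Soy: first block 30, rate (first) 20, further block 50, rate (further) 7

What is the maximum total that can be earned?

Treat each block as its own option and order by rate: Cotton/T1 25 > Soy/T1 20 > Barley/T1 18 > Barley/T2 16 > Wheat/T1 15 > Wheat/T2 10 > Soy/T2 7 > Cotton/T2 5.
Fill Cotton T1 block (45 at 25) ; 55 left.
Soy/T1 (20): +30 ; 25 left.
Barley T1 at 18: fill all 20 ; 5 left.
Barley T2 at 16: only 5 left, fill 5.
Total = 25×45 + 20×30 + 18×20 + 16×5 = 2165.

2165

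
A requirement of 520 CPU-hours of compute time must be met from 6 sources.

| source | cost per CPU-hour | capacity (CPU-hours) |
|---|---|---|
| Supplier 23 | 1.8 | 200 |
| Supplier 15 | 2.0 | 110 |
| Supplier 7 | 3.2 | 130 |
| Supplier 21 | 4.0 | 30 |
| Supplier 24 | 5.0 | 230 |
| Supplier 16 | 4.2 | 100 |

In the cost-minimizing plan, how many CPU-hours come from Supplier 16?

50

Use sources in increasing cost order.
Supplier 23 at 1.8: take all 200 CPU-hours → 320 still needed.
Supplier 15 at 2.0: take all 110 CPU-hours → 210 still needed.
Supplier 7 at 3.2: take all 130 CPU-hours → 80 still needed.
Take 30 from Supplier 21 at 4.0 → need 50 more.
Supplier 16 at 4.2: take 50 of its 100 → requirement met.
Supplier 24: unused.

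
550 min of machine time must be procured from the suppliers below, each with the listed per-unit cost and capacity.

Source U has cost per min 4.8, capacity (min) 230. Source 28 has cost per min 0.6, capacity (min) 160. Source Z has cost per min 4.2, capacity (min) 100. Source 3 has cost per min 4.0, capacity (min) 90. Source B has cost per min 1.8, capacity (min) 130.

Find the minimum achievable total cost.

1446

Fill from the cheapest supplier first.
Take 160 from Source 28 at 0.6 ; need 390 more.
Source B (1.8): use full 130 ; 260 min to go.
Source 3 at 4.0: take all 90 min ; 170 still needed.
Source Z (4.2): use full 100 ; 70 min to go.
Source U at 4.8: take 70 of its 230 ; requirement met.
Cost = 160×0.6 + 130×1.8 + 90×4.0 + 100×4.2 + 70×4.8 = 1446.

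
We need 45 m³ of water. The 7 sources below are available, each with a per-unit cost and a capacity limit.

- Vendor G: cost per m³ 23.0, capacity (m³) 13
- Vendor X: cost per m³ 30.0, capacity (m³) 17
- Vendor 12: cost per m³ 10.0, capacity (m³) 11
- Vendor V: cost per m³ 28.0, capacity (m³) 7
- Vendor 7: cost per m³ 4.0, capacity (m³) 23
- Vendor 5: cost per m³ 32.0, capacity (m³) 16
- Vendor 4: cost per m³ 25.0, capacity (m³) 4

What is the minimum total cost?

Cheapest first:
Vendor 7 at 4.0: take all 23 m³ → 22 still needed.
Take 11 from Vendor 12 at 10.0 → need 11 more.
Take 11 from Vendor G at 23.0 to finish.
Vendor 4, Vendor V, Vendor X, Vendor 5: unused.
Cost = 23×4.0 + 11×10.0 + 11×23.0 = 455.

455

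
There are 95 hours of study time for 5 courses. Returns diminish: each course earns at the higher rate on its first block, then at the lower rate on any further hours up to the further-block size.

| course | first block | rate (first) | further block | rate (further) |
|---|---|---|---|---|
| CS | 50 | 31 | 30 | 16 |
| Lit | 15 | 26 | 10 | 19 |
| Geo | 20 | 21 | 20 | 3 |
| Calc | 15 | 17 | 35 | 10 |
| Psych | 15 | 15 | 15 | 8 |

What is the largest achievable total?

2550

Order all 10 blocks by rate: CS/first 31 > Lit/first 26 > Geo/first 21 > Lit/second 19 > Calc/first 17 > CS/second 16 > Psych/first 15 > Calc/second 10 > Psych/second 8 > Geo/second 3.
Fill CS first block (50 at 31) ; 45 left.
Lit/first (26): +15 ; 30 left.
Geo/first (21): +20 ; 10 left.
Fill Lit second block (10 at 19) ; 0 left.
Total = 31×50 + 26×15 + 21×20 + 19×10 = 2550.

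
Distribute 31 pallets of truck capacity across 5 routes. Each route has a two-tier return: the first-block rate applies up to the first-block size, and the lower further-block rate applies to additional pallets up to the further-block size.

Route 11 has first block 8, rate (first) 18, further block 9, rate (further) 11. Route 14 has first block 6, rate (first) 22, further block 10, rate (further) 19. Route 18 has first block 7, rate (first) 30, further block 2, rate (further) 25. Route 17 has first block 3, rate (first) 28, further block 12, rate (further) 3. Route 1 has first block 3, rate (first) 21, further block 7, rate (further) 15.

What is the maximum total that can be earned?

729

Rank every tier by rate: Route 18/tier1 30 > Route 17/tier1 28 > Route 18/tier2 25 > Route 14/tier1 22 > Route 1/tier1 21 > Route 14/tier2 19 > Route 11/tier1 18 > Route 1/tier2 15 > Route 11/tier2 11 > Route 17/tier2 3.
Route 18/tier1 (30): +7 — 24 left.
Fill Route 17 tier1 block (3 at 28) — 21 left.
Route 18 tier2 at 25: fill all 2 — 19 left.
Route 14 tier1 at 22: fill all 6 — 13 left.
Fill Route 1 tier1 block (3 at 21) — 10 left.
Route 14 tier2 at 19: fill all 10 — 0 left.
Total = 30×7 + 28×3 + 25×2 + 22×6 + 21×3 + 19×10 = 729.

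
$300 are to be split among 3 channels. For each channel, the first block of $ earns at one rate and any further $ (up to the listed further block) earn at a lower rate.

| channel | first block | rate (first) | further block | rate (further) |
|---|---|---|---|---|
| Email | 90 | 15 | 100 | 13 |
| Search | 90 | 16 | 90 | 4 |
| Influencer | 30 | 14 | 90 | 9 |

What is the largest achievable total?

4380

Order all 6 blocks by rate: Search/T1 16 > Email/T1 15 > Influencer/T1 14 > Email/T2 13 > Influencer/T2 9 > Search/T2 4.
Fill Search T1 block (90 at 16) — 210 left.
Email T1 at 15: fill all 90 — 120 left.
Influencer T1 at 14: fill all 30 — 90 left.
90 remain; put them into Email T2 at 13.
Total = 16×90 + 15×90 + 14×30 + 13×90 = 4380.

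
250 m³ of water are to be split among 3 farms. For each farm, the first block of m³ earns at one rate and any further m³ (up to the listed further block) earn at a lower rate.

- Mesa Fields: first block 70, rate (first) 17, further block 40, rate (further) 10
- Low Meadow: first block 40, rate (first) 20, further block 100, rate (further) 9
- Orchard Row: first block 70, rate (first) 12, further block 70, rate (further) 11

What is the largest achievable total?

Treat each block as its own option and order by rate: Low Meadow/T1 20 > Mesa Fields/T1 17 > Orchard Row/T1 12 > Orchard Row/T2 11 > Mesa Fields/T2 10 > Low Meadow/T2 9.
Low Meadow/T1 (20): +40 ; 210 left.
Mesa Fields/T1 (17): +70 ; 140 left.
Fill Orchard Row T1 block (70 at 12) ; 70 left.
Orchard Row T2 at 11: fill all 70 ; 0 left.
Total = 20×40 + 17×70 + 12×70 + 11×70 = 3600.

3600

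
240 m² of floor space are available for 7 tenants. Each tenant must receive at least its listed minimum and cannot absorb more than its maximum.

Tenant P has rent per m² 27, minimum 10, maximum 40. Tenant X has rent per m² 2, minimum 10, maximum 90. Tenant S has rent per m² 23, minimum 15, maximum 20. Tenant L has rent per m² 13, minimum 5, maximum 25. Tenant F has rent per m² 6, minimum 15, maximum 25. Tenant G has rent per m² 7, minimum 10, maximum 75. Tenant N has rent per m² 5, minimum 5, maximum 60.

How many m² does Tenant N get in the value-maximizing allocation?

45

Meeting every minimum uses 10+10+15+5+15+10+5 = 70 m², leaving 170.
Highest rent per m² first: Tenant P 27 > Tenant S 23 > Tenant L 13 > Tenant G 7 > Tenant F 6 > Tenant N 5 > Tenant X 2.
Give Tenant P 30 more to hit its cap of 40 ; 140 left.
Tenant S takes 5 more to reach its cap of 20 ; 135 left.
Give Tenant L 20 more to hit its cap of 25 ; 115 left.
Give Tenant G 65 more to hit its cap of 75 ; 50 left.
Tenant F: +10 to 25 (cap) ; 40 left.
Tenant N has room for 55 more but only 40 remain, so it gets 45.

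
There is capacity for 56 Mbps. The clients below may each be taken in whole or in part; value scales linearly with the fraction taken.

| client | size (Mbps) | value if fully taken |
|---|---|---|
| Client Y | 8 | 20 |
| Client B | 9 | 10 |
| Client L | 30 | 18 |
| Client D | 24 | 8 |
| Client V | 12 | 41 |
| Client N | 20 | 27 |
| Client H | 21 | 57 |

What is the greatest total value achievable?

Rank by value-to-size ratio: Client V 41/12≈3.42, Client H 57/21≈2.71, Client Y 20/8≈2.5, Client N 27/20≈1.35, Client B 10/9≈1.11, Client L 18/30≈0.6, Client D 8/24≈0.333.
All 12 Mbps of Client V fit (value 41) → 44 remain.
Client H: take in full, 21 Mbps for value 57 → 23 left.
All 8 Mbps of Client Y fit (value 20) → 15 remain.
Fill the last 15 Mbps with part of Client N: 15/20 of it earns 20.25.
Total value = 138.25.

138.25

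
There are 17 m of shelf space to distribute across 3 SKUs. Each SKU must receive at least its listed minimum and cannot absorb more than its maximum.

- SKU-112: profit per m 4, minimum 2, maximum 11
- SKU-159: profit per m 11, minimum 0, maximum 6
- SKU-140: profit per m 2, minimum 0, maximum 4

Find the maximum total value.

Meeting every minimum uses 2+0+0 = 2 m, leaving 15.
Rank by profit per m: SKU-159 11 > SKU-112 4 > SKU-140 2.
SKU-159: +6 to 6 (cap) → 9 left.
SKU-112: +9 to 11 (cap) → 0 left.
Total = 4×11 + 11×6 = 110.

110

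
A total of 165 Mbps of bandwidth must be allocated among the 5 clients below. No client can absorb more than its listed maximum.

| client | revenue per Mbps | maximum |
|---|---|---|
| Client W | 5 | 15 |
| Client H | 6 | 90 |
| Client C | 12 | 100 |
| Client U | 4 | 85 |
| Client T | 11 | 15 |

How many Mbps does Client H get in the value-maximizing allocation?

50

Highest revenue per Mbps first: Client C 12 > Client T 11 > Client H 6 > Client W 5 > Client U 4.
Client C: +100 to 100 (cap) → 65 left.
Give Client T 15 to hit its cap of 15 → 50 left.
Client H: +50 (room for 90) → 50. Pool exhausted.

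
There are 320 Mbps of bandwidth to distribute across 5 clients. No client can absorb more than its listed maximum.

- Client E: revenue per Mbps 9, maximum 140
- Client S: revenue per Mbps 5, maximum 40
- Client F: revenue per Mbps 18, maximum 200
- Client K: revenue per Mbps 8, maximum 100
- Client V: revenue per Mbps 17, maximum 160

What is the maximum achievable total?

5640

Order the clients by revenue per Mbps: Client F 18 > Client V 17 > Client E 9 > Client K 8 > Client S 5.
Client F: +200 to 200 (cap) → 120 left.
Only 120 left; Client V takes them to reach 120.
Total = 18×200 + 17×120 = 5640.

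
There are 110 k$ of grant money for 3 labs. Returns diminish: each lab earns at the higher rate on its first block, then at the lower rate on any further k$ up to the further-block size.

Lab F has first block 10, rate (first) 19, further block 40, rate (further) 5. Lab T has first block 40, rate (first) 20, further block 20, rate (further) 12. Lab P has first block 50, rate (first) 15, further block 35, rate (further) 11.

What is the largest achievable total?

1860

Treat each block as its own option and order by rate: Lab T/first 20 > Lab F/first 19 > Lab P/first 15 > Lab T/second 12 > Lab P/second 11 > Lab F/second 5.
Lab T first at 20: fill all 40 → 70 left.
Fill Lab F first block (10 at 19) → 60 left.
Fill Lab P first block (50 at 15) → 10 left.
Lab T/second: +10 of 20 at 12; pool empty.
Total = 20×40 + 19×10 + 15×50 + 12×10 = 1860.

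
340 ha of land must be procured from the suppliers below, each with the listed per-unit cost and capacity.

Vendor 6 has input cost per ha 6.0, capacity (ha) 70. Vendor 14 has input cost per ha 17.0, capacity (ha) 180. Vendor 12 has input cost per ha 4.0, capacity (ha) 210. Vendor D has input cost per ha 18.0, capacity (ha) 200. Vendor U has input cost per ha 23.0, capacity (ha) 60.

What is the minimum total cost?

2280

Fill from the cheapest supplier first.
Take 210 from Vendor 12 at 4.0 → need 130 more.
Vendor 6 at 6.0: take all 70 ha → 60 still needed.
Take 60 from Vendor 14 at 17.0 to finish.
Vendor D, Vendor U: unused.
Cost = 210×4.0 + 70×6.0 + 60×17.0 = 2280.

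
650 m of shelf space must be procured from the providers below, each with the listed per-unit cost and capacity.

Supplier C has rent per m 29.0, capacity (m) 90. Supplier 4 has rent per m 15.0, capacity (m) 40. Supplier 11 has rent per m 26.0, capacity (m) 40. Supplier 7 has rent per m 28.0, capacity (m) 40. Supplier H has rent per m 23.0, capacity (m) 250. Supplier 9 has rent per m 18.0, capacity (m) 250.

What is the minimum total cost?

Fill from the cheapest provider first.
Supplier 4 (15.0): use full 40 → 610 m to go.
Supplier 9 at 18.0: take all 250 m → 360 still needed.
Supplier H at 23.0: take all 250 m → 110 still needed.
Supplier 11 (26.0): use full 40 → 70 m to go.
Take 40 from Supplier 7 at 28.0 → need 30 more.
Supplier C (29.0): take the remaining 30 → done.
Cost = 40×15.0 + 250×18.0 + 250×23.0 + 40×26.0 + 40×28.0 + 30×29.0 = 13880.

13880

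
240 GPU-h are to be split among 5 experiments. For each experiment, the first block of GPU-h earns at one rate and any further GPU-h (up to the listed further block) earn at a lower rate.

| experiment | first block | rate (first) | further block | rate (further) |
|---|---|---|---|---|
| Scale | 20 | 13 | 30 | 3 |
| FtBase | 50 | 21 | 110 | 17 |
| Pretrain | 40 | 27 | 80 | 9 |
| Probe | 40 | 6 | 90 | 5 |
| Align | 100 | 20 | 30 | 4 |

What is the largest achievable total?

Order all 10 blocks by rate: Pretrain/tier1 27 > FtBase/tier1 21 > Align/tier1 20 > FtBase/tier2 17 > Scale/tier1 13 > Pretrain/tier2 9 > Probe/tier1 6 > Probe/tier2 5 > Align/tier2 4 > Scale/tier2 3.
Fill Pretrain tier1 block (40 at 27) → 200 left.
FtBase tier1 at 21: fill all 50 → 150 left.
Align/tier1 (20): +100 → 50 left.
50 remain; put them into FtBase tier2 at 17.
Total = 27×40 + 21×50 + 20×100 + 17×50 = 4980.

4980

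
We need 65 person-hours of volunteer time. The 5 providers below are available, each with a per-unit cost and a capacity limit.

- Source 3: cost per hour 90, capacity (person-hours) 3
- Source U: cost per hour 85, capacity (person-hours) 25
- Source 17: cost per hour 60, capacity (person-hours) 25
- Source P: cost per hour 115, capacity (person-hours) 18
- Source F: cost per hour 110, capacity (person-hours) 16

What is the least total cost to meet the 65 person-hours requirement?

5215

Cheapest first:
Source 17 (60): use full 25 → 40 person-hours to go.
Take 25 from Source U at 85 → need 15 more.
Source 3 (90): use full 3 → 12 person-hours to go.
Source F (110): take the remaining 12 → done.
Source P: unused.
Cost = 25×60 + 25×85 + 3×90 + 12×110 = 5215.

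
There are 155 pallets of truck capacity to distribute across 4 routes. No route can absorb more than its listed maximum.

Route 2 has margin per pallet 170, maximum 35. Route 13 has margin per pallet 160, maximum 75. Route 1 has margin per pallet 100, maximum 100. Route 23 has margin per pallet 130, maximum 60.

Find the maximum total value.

Highest margin per pallet first: Route 2 170 > Route 13 160 > Route 23 130 > Route 1 100.
Route 2 takes 35 to reach its cap of 35 — 120 left.
Route 13: +75 to 75 (cap) — 45 left.
Route 23 has room for 60 but only 45 remain, so it gets 45.
Total = 170×35 + 160×75 + 130×45 = 23800.

23800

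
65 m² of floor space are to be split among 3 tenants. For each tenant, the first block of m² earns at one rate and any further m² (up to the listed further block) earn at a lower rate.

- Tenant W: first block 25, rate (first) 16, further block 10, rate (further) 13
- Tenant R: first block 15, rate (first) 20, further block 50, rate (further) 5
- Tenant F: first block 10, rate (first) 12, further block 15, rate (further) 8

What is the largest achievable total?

Order all 6 blocks by rate: Tenant R/first 20 > Tenant W/first 16 > Tenant W/second 13 > Tenant F/first 12 > Tenant F/second 8 > Tenant R/second 5.
Tenant R/first (20): +15 → 50 left.
Fill Tenant W first block (25 at 16) → 25 left.
Tenant W second at 13: fill all 10 → 15 left.
Tenant F first at 12: fill all 10 → 5 left.
5 remain; put them into Tenant F second at 8.
Total = 20×15 + 16×25 + 13×10 + 12×10 + 8×5 = 990.

990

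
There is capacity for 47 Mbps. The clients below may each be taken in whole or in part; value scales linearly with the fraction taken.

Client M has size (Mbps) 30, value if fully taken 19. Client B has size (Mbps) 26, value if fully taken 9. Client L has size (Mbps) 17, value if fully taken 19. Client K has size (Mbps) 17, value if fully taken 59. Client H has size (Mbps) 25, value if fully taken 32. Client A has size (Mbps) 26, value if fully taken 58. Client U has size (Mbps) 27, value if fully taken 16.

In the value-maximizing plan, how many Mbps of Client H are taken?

Best value per unit of size first: Client K 59/17≈3.47, Client A 58/26≈2.23, Client H 32/25≈1.28, Client L 19/17≈1.12, Client M 19/30≈0.633, Client U 16/27≈0.593, Client B 9/26≈0.346.
Client K: take in full, 17 Mbps for value 59 → 30 left.
Take all of Client A (26 Mbps, value 58) → 4 Mbps left.
Only 4 Mbps remain; take 4/25 of Client H for value 32×4/25 = 5.12.

4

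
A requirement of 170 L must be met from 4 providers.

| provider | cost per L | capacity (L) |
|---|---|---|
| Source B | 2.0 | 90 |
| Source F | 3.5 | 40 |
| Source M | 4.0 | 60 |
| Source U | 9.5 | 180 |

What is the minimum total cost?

Cheapest first:
Source B at 2.0: take all 90 L — 80 still needed.
Take 40 from Source F at 3.5 — need 40 more.
Source M at 4.0: take 40 of its 60 — requirement met.
Source U: unused.
Cost = 90×2.0 + 40×3.5 + 40×4.0 = 480.

480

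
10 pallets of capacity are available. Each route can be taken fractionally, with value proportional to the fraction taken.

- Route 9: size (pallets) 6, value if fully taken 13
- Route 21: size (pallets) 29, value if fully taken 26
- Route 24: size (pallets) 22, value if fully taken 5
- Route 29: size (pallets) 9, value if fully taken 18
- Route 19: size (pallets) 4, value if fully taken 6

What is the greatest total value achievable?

Sort by value density: Route 9 13/6≈2.17, Route 29 18/9≈2, Route 19 6/4≈1.5, Route 21 26/29≈0.897, Route 24 5/22≈0.227.
All 6 pallets of Route 9 fit (value 13) ; 4 remain.
Only 4 pallets remain; take 4/9 of Route 29 for value 18×4/9 = 8.
Total value = 21.

21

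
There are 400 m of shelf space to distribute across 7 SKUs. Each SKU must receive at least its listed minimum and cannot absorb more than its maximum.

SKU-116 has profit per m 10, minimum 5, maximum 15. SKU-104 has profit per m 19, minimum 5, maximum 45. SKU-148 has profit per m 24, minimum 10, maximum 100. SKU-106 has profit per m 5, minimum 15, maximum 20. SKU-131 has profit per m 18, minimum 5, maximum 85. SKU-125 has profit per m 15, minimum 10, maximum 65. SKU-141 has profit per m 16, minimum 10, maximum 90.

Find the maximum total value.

Meeting every minimum uses 5+5+10+15+5+10+10 = 60 m, leaving 340.
Rank by profit per m: SKU-148 24 > SKU-104 19 > SKU-131 18 > SKU-141 16 > SKU-125 15 > SKU-116 10 > SKU-106 5.
SKU-148: +90 to 100 (cap) ; 250 left.
Give SKU-104 40 more to hit its cap of 45 ; 210 left.
SKU-131: +80 to 85 (cap) ; 130 left.
SKU-141: +80 to 90 (cap) ; 50 left.
Only 50 left; SKU-125 takes them to reach 60.
Total = 10×5 + 19×45 + 24×100 + 5×15 + 18×85 + 15×60 + 16×90 = 7250.

7250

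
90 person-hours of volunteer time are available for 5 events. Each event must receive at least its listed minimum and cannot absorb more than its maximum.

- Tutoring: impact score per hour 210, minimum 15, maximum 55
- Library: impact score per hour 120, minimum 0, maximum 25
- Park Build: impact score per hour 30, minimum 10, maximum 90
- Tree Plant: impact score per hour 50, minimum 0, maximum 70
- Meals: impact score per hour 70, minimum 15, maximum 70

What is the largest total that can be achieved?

14100

Meeting every minimum uses 15+0+10+0+15 = 40 person-hours, leaving 50.
Highest impact score per hour first: Tutoring 210 > Library 120 > Meals 70 > Tree Plant 50 > Park Build 30.
Tutoring: +40 to 55 (cap) — 10 left.
Library: +10 (room for 25) → 10. Pool exhausted.
Total = 210×55 + 120×10 + 30×10 + 70×15 = 14100.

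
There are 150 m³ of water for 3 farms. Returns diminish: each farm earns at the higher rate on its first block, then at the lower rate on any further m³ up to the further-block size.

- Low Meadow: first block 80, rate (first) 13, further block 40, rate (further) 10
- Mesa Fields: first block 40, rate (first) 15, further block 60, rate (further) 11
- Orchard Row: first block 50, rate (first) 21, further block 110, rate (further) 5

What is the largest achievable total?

Treat each block as its own option and order by rate: Orchard Row/tier1 21 > Mesa Fields/tier1 15 > Low Meadow/tier1 13 > Mesa Fields/tier2 11 > Low Meadow/tier2 10 > Orchard Row/tier2 5.
Orchard Row tier1 at 21: fill all 50 ; 100 left.
Mesa Fields tier1 at 15: fill all 40 ; 60 left.
Low Meadow tier1 at 13: only 60 left, fill 60.
Total = 21×50 + 15×40 + 13×60 = 2430.

2430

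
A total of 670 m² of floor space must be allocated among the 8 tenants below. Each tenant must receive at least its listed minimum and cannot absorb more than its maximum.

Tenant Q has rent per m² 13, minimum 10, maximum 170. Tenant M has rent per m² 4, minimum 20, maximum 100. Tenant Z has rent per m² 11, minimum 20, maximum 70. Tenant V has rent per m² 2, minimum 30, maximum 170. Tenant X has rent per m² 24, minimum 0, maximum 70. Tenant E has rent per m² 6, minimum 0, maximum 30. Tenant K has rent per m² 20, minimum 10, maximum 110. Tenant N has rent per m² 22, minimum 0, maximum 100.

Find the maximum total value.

9660

Meeting every minimum uses 10+20+20+30+0+0+10+0 = 90 m², leaving 580.
Order the tenants by rent per m²: Tenant X 24 > Tenant N 22 > Tenant K 20 > Tenant Q 13 > Tenant Z 11 > Tenant E 6 > Tenant M 4 > Tenant V 2.
Tenant X: +70 to 70 (cap) — 510 left.
Give Tenant N 100 more to hit its cap of 100 — 410 left.
Give Tenant K 100 more to hit its cap of 110 — 310 left.
Tenant Q takes 160 more to reach its cap of 170 — 150 left.
Tenant Z takes 50 more to reach its cap of 70 — 100 left.
Tenant E takes 30 more to reach its cap of 30 — 70 left.
Tenant M has room for 80 more but only 70 remain, so it gets 90.
Total = 13×170 + 4×90 + 11×70 + 2×30 + 24×70 + 6×30 + 20×110 + 22×100 = 9660.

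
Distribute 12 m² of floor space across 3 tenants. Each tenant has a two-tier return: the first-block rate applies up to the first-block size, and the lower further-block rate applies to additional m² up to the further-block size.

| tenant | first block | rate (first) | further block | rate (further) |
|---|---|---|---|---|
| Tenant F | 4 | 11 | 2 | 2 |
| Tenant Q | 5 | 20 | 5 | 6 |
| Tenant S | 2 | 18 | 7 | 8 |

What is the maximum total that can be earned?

Treat each block as its own option and order by rate: Tenant Q/T1 20 > Tenant S/T1 18 > Tenant F/T1 11 > Tenant S/T2 8 > Tenant Q/T2 6 > Tenant F/T2 2.
Tenant Q/T1 (20): +5 — 7 left.
Tenant S T1 at 18: fill all 2 — 5 left.
Fill Tenant F T1 block (4 at 11) — 1 left.
1 remain; put them into Tenant S T2 at 8.
Total = 20×5 + 18×2 + 11×4 + 8×1 = 188.

188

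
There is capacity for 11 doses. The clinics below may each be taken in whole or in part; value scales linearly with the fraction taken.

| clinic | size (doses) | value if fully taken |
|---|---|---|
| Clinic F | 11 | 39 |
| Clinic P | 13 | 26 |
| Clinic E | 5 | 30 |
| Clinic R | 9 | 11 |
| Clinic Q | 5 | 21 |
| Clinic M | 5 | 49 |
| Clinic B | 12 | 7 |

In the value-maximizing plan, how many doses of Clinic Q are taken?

Sort by value density: Clinic M 49/5≈9.8, Clinic E 30/5≈6, Clinic Q 21/5≈4.2, Clinic F 39/11≈3.55, Clinic P 26/13≈2, Clinic R 11/9≈1.22, Clinic B 7/12≈0.583.
All 5 doses of Clinic M fit (value 49) ; 6 remain.
All 5 doses of Clinic E fit (value 30) ; 1 remain.
Only 1 doses remain; take 1/5 of Clinic Q for value 21×1/5 = 4.2.

1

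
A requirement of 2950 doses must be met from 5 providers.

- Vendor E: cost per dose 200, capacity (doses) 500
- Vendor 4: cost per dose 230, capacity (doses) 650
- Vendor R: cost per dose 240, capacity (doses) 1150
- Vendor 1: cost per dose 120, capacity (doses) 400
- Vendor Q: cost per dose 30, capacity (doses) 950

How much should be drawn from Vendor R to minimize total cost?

Use providers in increasing cost order.
Take 950 from Vendor Q at 30 — need 2000 more.
Vendor 1 (120): use full 400 — 1600 doses to go.
Vendor E at 200: take all 500 doses — 1100 still needed.
Vendor 4 at 230: take all 650 doses — 450 still needed.
Vendor R (240): take the remaining 450 — done.

450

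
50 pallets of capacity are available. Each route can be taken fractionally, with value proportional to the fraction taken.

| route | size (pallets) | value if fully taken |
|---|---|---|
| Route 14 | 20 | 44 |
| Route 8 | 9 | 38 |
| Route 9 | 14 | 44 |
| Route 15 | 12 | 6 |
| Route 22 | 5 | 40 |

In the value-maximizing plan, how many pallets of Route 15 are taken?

2

Sort by value density: Route 22 40/5≈8, Route 8 38/9≈4.22, Route 9 44/14≈3.14, Route 14 44/20≈2.2, Route 15 6/12≈0.5.
All 5 pallets of Route 22 fit (value 40) ; 45 remain.
Route 8: take in full, 9 pallets for value 38 ; 36 left.
Route 9: take in full, 14 pallets for value 44 ; 22 left.
Take all of Route 14 (20 pallets, value 44) ; 2 pallets left.
Only 2 pallets remain; take 2/12 of Route 15 for value 6×2/12 = 1.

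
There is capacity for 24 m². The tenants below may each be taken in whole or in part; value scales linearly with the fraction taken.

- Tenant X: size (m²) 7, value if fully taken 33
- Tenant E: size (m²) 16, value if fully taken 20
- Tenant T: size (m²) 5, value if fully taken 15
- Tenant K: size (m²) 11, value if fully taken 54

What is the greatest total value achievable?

103.25

Sort by value density: Tenant K 54/11≈4.91, Tenant X 33/7≈4.71, Tenant T 15/5≈3, Tenant E 20/16≈1.25.
All 11 m² of Tenant K fit (value 54) ; 13 remain.
Tenant X: take in full, 7 m² for value 33 ; 6 left.
All 5 m² of Tenant T fit (value 15) ; 1 remain.
Fill the last 1 m² with part of Tenant E: 1/16 of it earns 1.25.
Total value = 103.25.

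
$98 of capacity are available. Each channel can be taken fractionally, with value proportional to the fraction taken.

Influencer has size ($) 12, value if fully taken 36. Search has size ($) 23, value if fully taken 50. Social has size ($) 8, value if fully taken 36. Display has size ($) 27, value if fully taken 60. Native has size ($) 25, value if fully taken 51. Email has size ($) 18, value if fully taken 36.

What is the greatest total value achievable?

Sort by value density: Social 36/8≈4.5, Influencer 36/12≈3, Display 60/27≈2.22, Search 50/23≈2.17, Native 51/25≈2.04, Email 36/18≈2.
All 8 $ of Social fit (value 36) → 90 remain.
Take all of Influencer (12 $, value 36) → 78 $ left.
Display: take in full, 27 $ for value 60 → 51 left.
All 23 $ of Search fit (value 50) → 28 remain.
Native: take in full, 25 $ for value 51 → 3 left.
Only 3 $ remain; take 3/18 of Email for value 36×3/18 = 6.
Total value = 239.

239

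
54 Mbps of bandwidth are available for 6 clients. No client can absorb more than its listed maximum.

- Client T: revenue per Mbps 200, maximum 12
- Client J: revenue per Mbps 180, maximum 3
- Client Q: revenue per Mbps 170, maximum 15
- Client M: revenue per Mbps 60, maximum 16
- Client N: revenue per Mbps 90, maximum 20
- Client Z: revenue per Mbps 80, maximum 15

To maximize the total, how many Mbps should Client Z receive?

Highest revenue per Mbps first: Client T 200 > Client J 180 > Client Q 170 > Client N 90 > Client Z 80 > Client M 60.
Give Client T 12 to hit its cap of 12 ; 42 left.
Client J takes 3 to reach its cap of 3 ; 39 left.
Give Client Q 15 to hit its cap of 15 ; 24 left.
Give Client N 20 to hit its cap of 20 ; 4 left.
Client Z: +4 (room for 15) → 4. Pool exhausted.

4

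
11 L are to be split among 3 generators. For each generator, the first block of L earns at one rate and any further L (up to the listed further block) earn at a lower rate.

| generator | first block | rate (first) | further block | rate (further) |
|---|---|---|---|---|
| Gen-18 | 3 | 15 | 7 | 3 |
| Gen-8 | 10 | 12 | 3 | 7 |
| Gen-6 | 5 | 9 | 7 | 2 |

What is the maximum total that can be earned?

141

Order all 6 blocks by rate: Gen-18/tier1 15 > Gen-8/tier1 12 > Gen-6/tier1 9 > Gen-8/tier2 7 > Gen-18/tier2 3 > Gen-6/tier2 2.
Gen-18/tier1 (15): +3 ; 8 left.
Gen-8/tier1: +8 of 10 at 12; pool empty.
Total = 15×3 + 12×8 = 141.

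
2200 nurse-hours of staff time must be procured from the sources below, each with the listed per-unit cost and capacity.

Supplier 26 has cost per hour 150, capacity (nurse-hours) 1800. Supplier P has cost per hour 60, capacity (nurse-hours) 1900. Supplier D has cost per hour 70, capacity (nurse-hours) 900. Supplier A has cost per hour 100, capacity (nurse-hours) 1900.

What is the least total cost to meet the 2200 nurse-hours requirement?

135000

Cheapest first:
Supplier P (60): use full 1900 → 300 nurse-hours to go.
Take 300 from Supplier D at 70 to finish.
Supplier A, Supplier 26: unused.
Cost = 1900×60 + 300×70 = 135000.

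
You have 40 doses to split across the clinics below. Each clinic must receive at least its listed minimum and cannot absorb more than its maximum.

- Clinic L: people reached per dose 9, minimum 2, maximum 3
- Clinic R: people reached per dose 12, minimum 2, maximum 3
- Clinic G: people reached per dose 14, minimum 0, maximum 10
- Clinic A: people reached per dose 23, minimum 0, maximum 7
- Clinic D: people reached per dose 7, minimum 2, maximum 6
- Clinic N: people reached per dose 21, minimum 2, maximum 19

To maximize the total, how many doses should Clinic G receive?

8

Meeting every minimum uses 2+2+0+0+2+2 = 8 doses, leaving 32.
Rank by people reached per dose: Clinic A 23 > Clinic N 21 > Clinic G 14 > Clinic R 12 > Clinic L 9 > Clinic D 7.
Clinic A takes 7 more to reach its cap of 7 → 25 left.
Clinic N: +17 to 19 (cap) → 8 left.
Clinic G: +8 (room for 10) → 8. Pool exhausted.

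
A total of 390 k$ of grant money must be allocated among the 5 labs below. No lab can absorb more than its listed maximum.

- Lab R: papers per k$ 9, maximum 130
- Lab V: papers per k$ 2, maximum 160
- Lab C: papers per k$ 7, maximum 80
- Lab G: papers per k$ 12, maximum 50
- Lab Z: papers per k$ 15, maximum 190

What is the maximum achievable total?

Highest papers per k$ first: Lab Z 15 > Lab G 12 > Lab R 9 > Lab C 7 > Lab V 2.
Lab Z: +190 to 190 (cap) ; 200 left.
Give Lab G 50 to hit its cap of 50 ; 150 left.
Lab R: +130 to 130 (cap) ; 20 left.
Lab C has room for 80 but only 20 remain, so it gets 20.
Total = 9×130 + 7×20 + 12×50 + 15×190 = 4760.

4760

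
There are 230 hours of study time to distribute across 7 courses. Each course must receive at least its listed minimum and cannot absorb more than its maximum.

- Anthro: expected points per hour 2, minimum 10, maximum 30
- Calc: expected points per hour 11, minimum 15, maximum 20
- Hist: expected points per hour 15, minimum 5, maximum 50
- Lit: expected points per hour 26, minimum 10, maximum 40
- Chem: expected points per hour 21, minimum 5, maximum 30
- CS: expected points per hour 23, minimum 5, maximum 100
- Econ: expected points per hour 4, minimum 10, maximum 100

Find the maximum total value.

Meeting every minimum uses 10+15+5+10+5+5+10 = 60 hours, leaving 170.
Highest expected points per hour first: Lit 26 > CS 23 > Chem 21 > Hist 15 > Calc 11 > Econ 4 > Anthro 2.
Lit takes 30 more to reach its cap of 40 → 140 left.
CS takes 95 more to reach its cap of 100 → 45 left.
Chem takes 25 more to reach its cap of 30 → 20 left.
Only 20 left; Hist takes them to reach 25.
Total = 2×10 + 11×15 + 15×25 + 26×40 + 21×30 + 23×100 + 4×10 = 4570.

4570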